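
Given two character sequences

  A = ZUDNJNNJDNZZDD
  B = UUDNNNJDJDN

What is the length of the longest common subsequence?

8

One common subsequence of length 8: U at A[2]=B[2], then D at A[3]=B[3], then N at A[4]=B[4], then N at A[6]=B[5], then N at A[7]=B[6], then J at A[8]=B[9], then D at A[9]=B[10], then N at A[10]=B[11]. Since dp[14][11] = 8, nothing longer is possible.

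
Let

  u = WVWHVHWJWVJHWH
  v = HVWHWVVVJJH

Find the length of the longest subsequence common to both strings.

7

Taking V [2,2], then W [3,3], then H [4,4], then V [5,8], then J [8,9], then J [11,10], then H [14,11] gives a common subsequence of length 7. The LCS DP gives dp[14][11] = 7, so this is optimal.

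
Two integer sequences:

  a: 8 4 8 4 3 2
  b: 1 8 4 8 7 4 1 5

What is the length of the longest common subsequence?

Pick 8 (a #1, b #2) → 4 (a #2, b #3) → 8 (a #3, b #4) → 4 (a #4, b #6); all 4 values appear in both, in order. The LCS DP gives dp[6][8] = 4, so this is optimal.

4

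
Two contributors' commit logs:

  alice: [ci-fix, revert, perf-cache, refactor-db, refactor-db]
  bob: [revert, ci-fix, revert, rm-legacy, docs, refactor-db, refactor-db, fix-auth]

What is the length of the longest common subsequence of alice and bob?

One common subsequence of length 4: ci-fix [1,2], revert [2,3], refactor-db [4,6], refactor-db [5,7]. dp[5][8] = 4 confirms this is the maximum.

4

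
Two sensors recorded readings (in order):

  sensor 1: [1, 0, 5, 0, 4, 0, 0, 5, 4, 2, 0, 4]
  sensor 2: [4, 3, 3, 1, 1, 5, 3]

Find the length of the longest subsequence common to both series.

2

Taking 1 [1,5]; then 5 [3,6] gives a common subsequence of length 2. Since dp[12][7] = 2, nothing longer is possible.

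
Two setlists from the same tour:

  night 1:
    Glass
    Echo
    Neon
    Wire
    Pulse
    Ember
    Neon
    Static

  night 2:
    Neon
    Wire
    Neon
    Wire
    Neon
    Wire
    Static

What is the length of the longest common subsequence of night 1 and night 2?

4

Pick Neon [3,3] → Wire [4,4] → Neon [7,5] → Static [8,7]; all 4 songs appear in both, in order. Since dp[8][7] = 4, nothing longer is possible.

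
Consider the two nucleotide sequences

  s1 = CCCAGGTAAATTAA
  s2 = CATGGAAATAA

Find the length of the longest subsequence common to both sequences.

10

One common subsequence of length 10: C (s1 #3, s2 #1), then A (s1 #4, s2 #2), then G (s1 #5, s2 #4), then G (s1 #6, s2 #5), then A (s1 #8, s2 #6), then A (s1 #9, s2 #7), then A (s1 #10, s2 #8), then T (s1 #12, s2 #9), then A (s1 #13, s2 #10), then A (s1 #14, s2 #11). dp[14][11] = 10 confirms this is the maximum.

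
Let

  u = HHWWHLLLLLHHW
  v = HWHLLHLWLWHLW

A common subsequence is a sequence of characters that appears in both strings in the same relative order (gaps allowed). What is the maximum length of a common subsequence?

Pick H at u[2]=v[1]; then W at u[4]=v[2]; then H at u[5]=v[3]; then L at u[6]=v[4]; then L at u[7]=v[5]; then L at u[8]=v[7]; then L at u[9]=v[9]; then L at u[10]=v[12]; then W at u[13]=v[13]; all 9 characters appear in both, in order. dp[13][13] = 9 confirms this is the maximum.

9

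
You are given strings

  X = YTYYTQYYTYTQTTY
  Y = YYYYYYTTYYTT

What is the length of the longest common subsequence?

9

Match Y at X[1]=Y[2], then Y at X[3]=Y[3], then Y at X[4]=Y[4], then Y at X[7]=Y[5], then Y at X[8]=Y[6], then T at X[9]=Y[8], then Y at X[10]=Y[10], then T at X[13]=Y[11], then T at X[14]=Y[12] — 9 characters in the same relative order in both. Since dp[15][12] = 9, nothing longer is possible.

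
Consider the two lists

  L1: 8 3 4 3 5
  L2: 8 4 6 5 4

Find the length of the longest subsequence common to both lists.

Let dp[i][j] be the LCS length of the first i values of L1 and the first j values of L2. dp[i][j] = dp[i-1][j-1]+1 when the i-th and j-th values match, else max(dp[i-1][j], dp[i][j-1]).
    ·  8  4  6  5  4
 ·  0  0  0  0  0  0
 8  0  1  1  1  1  1
 3  0  1  1  1  1  1
 4  0  1  2  2  2  2
 3  0  1  2  2  2  2
 5  0  1  2  2  3  3
dp[5][5] = 3. One LCS (by backtracking along matches): 8, 4, 5.

3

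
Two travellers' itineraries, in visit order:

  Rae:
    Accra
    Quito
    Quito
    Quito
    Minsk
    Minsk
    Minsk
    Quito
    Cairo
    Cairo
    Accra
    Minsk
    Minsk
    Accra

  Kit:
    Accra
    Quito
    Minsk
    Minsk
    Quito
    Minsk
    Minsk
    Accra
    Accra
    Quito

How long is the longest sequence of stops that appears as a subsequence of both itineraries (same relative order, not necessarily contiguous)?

8

Taking Accra [1,1] → Quito [4,2] → Minsk [6,3] → Minsk [7,4] → Quito [8,5] → Minsk [12,6] → Minsk [13,7] → Accra [14,9] gives a common subsequence of length 8, and the DP table's final entry dp[14][10] is also 8, so no common subsequence is longer.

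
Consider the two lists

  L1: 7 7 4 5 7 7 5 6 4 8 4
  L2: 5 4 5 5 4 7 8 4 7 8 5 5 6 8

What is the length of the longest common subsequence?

One common subsequence of length 7: 4 [3,2], 5 [4,4], 7 [5,6], 7 [6,9], 5 [7,12], 6 [8,13], 8 [10,14]. Since dp[11][14] = 7, nothing longer is possible.

7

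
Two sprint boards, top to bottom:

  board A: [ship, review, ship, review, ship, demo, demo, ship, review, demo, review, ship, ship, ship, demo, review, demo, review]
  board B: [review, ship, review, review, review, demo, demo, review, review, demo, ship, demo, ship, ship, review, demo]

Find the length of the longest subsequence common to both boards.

Match ship [1,2], review [2,4], review [4,5], demo [6,6], demo [7,7], review [9,9], demo [10,10], ship [12,11], ship [13,13], ship [14,14], review [16,15], demo [17,16] — 12 tasks in the same relative order in both, and the DP table's final entry dp[18][16] is also 12, so no common subsequence is longer.

12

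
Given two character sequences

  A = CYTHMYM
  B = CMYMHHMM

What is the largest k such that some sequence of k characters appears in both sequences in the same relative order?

Let dp[i][j] be the LCS length of the first i characters of A and the first j characters of B. dp[i][j] = dp[i-1][j-1]+1 when the i-th and j-th characters match, else max(dp[i-1][j], dp[i][j-1]).
    ·  C  M  Y  M  H  H  M  M
 ·  0  0  0  0  0  0  0  0  0
 C  0  1  1  1  1  1  1  1  1
 Y  0  1  1  2  2  2  2  2  2
 T  0  1  1  2  2  2  2  2  2
 H  0  1  1  2  2  3  3  3  3
 M  0  1  2  2  3  3  3  4  4
 Y  0  1  2  3  3  3  3  4  4
 M  0  1  2  3  4  4  4  4  5
dp[7][8] = 5. One LCS (by backtracking along matches): CYHMM.

5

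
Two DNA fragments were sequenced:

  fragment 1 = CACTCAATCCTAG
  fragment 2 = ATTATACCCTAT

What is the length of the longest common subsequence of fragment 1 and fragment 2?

8

One common subsequence of length 8: A at fragment 1[2]=fragment 2[1], then T at fragment 1[4]=fragment 2[3], then A at fragment 1[6]=fragment 2[4], then A at fragment 1[7]=fragment 2[6], then C at fragment 1[9]=fragment 2[8], then C at fragment 1[10]=fragment 2[9], then T at fragment 1[11]=fragment 2[10], then A at fragment 1[12]=fragment 2[11]. dp[13][12] = 8 confirms this is the maximum.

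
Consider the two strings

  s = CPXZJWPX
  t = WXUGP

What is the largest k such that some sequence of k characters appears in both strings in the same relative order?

2

Taking X at s[3]=t[2], P at s[7]=t[5] gives a common subsequence of length 2. dp[8][5] = 2 confirms this is the maximum.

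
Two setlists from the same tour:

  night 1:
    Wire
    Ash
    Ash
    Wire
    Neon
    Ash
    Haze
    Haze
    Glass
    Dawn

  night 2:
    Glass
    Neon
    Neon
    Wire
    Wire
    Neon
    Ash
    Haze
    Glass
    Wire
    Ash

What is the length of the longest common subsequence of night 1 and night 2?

6

Pick Wire (night 1 #1, night 2 #4); then Wire (night 1 #4, night 2 #5); then Neon (night 1 #5, night 2 #6); then Ash (night 1 #6, night 2 #7); then Haze (night 1 #8, night 2 #8); then Glass (night 1 #9, night 2 #9); all 6 songs appear in both, in order. dp[10][11] = 6 confirms this is the maximum.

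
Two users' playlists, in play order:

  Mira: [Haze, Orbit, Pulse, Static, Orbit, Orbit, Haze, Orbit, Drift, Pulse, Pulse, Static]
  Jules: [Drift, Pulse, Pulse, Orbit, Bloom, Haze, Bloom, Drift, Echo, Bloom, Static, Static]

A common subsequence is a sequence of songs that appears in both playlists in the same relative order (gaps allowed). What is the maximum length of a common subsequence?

5

Match Pulse at Mira[3]=Jules[3]; then Orbit at Mira[5]=Jules[4]; then Haze at Mira[7]=Jules[6]; then Drift at Mira[9]=Jules[8]; then Static at Mira[12]=Jules[12] — 5 songs in the same relative order in both. The LCS DP gives dp[12][12] = 5, so this is optimal.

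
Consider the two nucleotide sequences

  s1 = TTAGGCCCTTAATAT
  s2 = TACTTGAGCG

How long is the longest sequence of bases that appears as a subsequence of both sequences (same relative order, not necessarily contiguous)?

6

Taking T at s1[2]=s2[1] → A at s1[3]=s2[2] → C at s1[8]=s2[3] → T at s1[9]=s2[4] → T at s1[10]=s2[5] → A at s1[11]=s2[7] gives a common subsequence of length 6. dp[15][10] = 6 confirms this is the maximum.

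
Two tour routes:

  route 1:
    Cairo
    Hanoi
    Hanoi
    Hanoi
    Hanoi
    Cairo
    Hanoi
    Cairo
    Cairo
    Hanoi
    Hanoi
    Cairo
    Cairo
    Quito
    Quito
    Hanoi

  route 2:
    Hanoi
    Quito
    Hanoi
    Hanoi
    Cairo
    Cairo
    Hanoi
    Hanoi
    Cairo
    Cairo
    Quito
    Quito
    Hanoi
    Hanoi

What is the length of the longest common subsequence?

12

Match Hanoi [2,1], Hanoi [5,3], Hanoi [7,4], Cairo [8,5], Cairo [9,6], Hanoi [10,7], Hanoi [11,8], Cairo [12,9], Cairo [13,10], Quito [14,11], Quito [15,12], Hanoi [16,14] — 12 stops in the same relative order in both. dp[16][14] = 12 confirms this is the maximum.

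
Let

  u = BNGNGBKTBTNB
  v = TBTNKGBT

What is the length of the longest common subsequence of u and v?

5

One common subsequence of length 5: B [1,2], then N [2,4], then G [5,6], then B [9,7], then T [10,8]. Since dp[12][8] = 5, nothing longer is possible.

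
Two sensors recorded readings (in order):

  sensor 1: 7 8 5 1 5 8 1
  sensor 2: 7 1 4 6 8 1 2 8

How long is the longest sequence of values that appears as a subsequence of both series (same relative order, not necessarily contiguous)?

Let dp[i][j] be the LCS length of the first i values of sensor 1 and the first j values of sensor 2. dp[i][j] = dp[i-1][j-1]+1 when the i-th and j-th values match, else max(dp[i-1][j], dp[i][j-1]).
    ·  7  1  4  6  8  1  2  8
 ·  0  0  0  0  0  0  0  0  0
 7  0  1  1  1  1  1  1  1  1
 8  0  1  1  1  1  2  2  2  2
 5  0  1  1  1  1  2  2  2  2
 1  0  1  2  2  2  2  3  3  3
 5  0  1  2  2  2  2  3  3  3
 8  0  1  2  2  2  3  3  3  4
 1  0  1  2  2  2  3  4  4  4
dp[7][8] = 4. One LCS (by backtracking along matches): 7, 8, 1, 8.

4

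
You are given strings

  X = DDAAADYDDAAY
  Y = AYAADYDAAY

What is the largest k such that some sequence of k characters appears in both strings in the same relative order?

Let dp[i][j] be the LCS length of the first i characters of X and the first j characters of Y. dp[i][j] = dp[i-1][j-1]+1 when the i-th and j-th characters match, else max(dp[i-1][j], dp[i][j-1]).
    ·  A  Y  A  A  D  Y  D  A  A  Y
 ·  0  0  0  0  0  0  0  0  0  0  0
 D  0  0  0  0  0  1  1  1  1  1  1
 D  0  0  0  0  0  1  1  2  2  2  2
 A  0  1  1  1  1  1  1  2  3  3  3
 A  0  1  1  2  2  2  2  2  3  4  4
 A  0  1  1  2  3  3  3  3  3  4  4
 D  0  1  1  2  3  4  4  4  4  4  4
 Y  0  1  2  2  3  4  5  5  5  5  5
 D  0  1  2  2  3  4  5  6  6  6  6
 D  0  1  2  2  3  4  5  6  6  6  6
 A  0  1  2  3  3  4  5  6  7  7  7
 A  0  1  2  3  4  4  5  6  7  8  8
 Y  0  1  2  3  4  4  5  6  7  8  9
dp[12][10] = 9. One LCS (by backtracking along matches): AAADYDAAY.

9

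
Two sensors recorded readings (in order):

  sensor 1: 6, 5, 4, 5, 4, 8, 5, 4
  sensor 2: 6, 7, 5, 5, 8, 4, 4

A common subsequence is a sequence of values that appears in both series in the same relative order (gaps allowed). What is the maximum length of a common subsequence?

Taking 6 [1,1] → 5 [2,3] → 5 [4,4] → 4 [5,6] → 4 [8,7] gives a common subsequence of length 5. Since dp[8][7] = 5, nothing longer is possible.

5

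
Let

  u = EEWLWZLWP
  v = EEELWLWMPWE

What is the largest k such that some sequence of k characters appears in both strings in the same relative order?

Let dp[i][j] be the LCS length of the first i characters of u and the first j characters of v. dp[i][j] = dp[i-1][j-1]+1 when the i-th and j-th characters match, else max(dp[i-1][j], dp[i][j-1]).
    ·  E  E  E  L  W  L  W  M  P  W  E
 ·  0  0  0  0  0  0  0  0  0  0  0  0
 E  0  1  1  1  1  1  1  1  1  1  1  1
 E  0  1  2  2  2  2  2  2  2  2  2  2
 W  0  1  2  2  2  3  3  3  3  3  3  3
 L  0  1  2  2  3  3  4  4  4  4  4  4
 W  0  1  2  2  3  4  4  5  5  5  5  5
 Z  0  1  2  2  3  4  4  5  5  5  5  5
 L  0  1  2  2  3  4  5  5  5  5  5  5
 W  0  1  2  2  3  4  5  6  6  6  6  6
 P  0  1  2  2  3  4  5  6  6  7  7  7
dp[9][11] = 7. One LCS (by backtracking along matches): EELWLWP.

7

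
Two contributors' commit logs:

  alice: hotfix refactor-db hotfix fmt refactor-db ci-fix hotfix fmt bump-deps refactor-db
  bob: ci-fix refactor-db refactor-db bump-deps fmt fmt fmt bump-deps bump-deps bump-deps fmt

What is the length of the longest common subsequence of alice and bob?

4

One common subsequence of length 4: refactor-db at alice[2]=bob[3] → fmt at alice[4]=bob[6] → fmt at alice[8]=bob[7] → bump-deps at alice[9]=bob[10]. Since dp[10][11] = 4, nothing longer is possible.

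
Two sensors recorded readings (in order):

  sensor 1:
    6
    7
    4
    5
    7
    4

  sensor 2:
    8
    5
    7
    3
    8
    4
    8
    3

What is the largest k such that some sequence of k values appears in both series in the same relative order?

3

Let dp[i][j] be the LCS length of the first i values of sensor 1 and the first j values of sensor 2. dp[i][j] = dp[i-1][j-1]+1 when the i-th and j-th values match, else max(dp[i-1][j], dp[i][j-1]).
    ·  8  5  7  3  8  4  8  3
 ·  0  0  0  0  0  0  0  0  0
 6  0  0  0  0  0  0  0  0  0
 7  0  0  0  1  1  1  1  1  1
 4  0  0  0  1  1  1  2  2  2
 5  0  0  1  1  1  1  2  2  2
 7  0  0  1  2  2  2  2  2  2
 4  0  0  1  2  2  2  3  3  3
dp[6][8] = 3. One LCS (by backtracking along matches): 5, 7, 4.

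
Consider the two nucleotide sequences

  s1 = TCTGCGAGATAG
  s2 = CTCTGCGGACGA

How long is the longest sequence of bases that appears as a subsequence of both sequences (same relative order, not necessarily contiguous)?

9

Pick T (s1 #1, s2 #2); then C (s1 #2, s2 #3); then T (s1 #3, s2 #4); then G (s1 #4, s2 #5); then C (s1 #5, s2 #6); then G (s1 #6, s2 #8); then A (s1 #7, s2 #9); then G (s1 #8, s2 #11); then A (s1 #11, s2 #12); all 9 bases appear in both, in order. The LCS DP gives dp[12][12] = 9, so this is optimal.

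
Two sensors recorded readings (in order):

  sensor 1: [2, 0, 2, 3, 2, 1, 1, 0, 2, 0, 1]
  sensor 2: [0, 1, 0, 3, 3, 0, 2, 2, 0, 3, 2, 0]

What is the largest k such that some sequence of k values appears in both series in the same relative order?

6

Let dp[i][j] be the LCS length of the first i values of sensor 1 and the first j values of sensor 2. dp[i][j] = dp[i-1][j-1]+1 when the i-th and j-th values match, else max(dp[i-1][j], dp[i][j-1]).
    ·  0  1  0  3  3  0  2  2  0  3  2  0
 ·  0  0  0  0  0  0  0  0  0  0  0  0  0
 2  0  0  0  0  0  0  0  1  1  1  1  1  1
 0  0  1  1  1  1  1  1  1  1  2  2  2  2
 2  0  1  1  1  1  1  1  2  2  2  2  3  3
 3  0  1  1  1  2  2  2  2  2  2  3  3  3
 2  0  1  1  1  2  2  2  3  3  3  3  4  4
 1  0  1  2  2  2  2  2  3  3  3  3  4  4
 1  0  1  2  2  2  2  2  3  3  3  3  4  4
 0  0  1  2  3  3  3  3  3  3  4  4  4  5
 2  0  1  2  3  3  3  3  4  4  4  4  5  5
 0  0  1  2  3  3  3  4  4  4  5  5  5  6
 1  0  1  2  3  3  3  4  4  4  5  5  5  6
dp[11][12] = 6. One LCS (by backtracking along matches): 0, 2, 2, 0, 2, 0.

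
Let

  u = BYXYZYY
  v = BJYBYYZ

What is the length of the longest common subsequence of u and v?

4

One common subsequence of length 4: B (u #1, v #4); then Y (u #2, v #5); then Y (u #4, v #6); then Z (u #5, v #7). Since dp[7][7] = 4, nothing longer is possible.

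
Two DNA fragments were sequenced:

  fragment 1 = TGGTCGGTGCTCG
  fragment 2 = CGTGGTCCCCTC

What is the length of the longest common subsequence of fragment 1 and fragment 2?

8

Taking T (fragment 1 #1, fragment 2 #3), then G (fragment 1 #2, fragment 2 #4), then G (fragment 1 #3, fragment 2 #5), then T (fragment 1 #4, fragment 2 #6), then C (fragment 1 #5, fragment 2 #9), then C (fragment 1 #10, fragment 2 #10), then T (fragment 1 #11, fragment 2 #11), then C (fragment 1 #12, fragment 2 #12) gives a common subsequence of length 8, and the DP table's final entry dp[13][12] is also 8, so no common subsequence is longer.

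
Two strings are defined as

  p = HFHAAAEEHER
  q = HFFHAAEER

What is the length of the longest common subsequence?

Let dp[i][j] be the LCS length of the first i characters of p and the first j characters of q. dp[i][j] = dp[i-1][j-1]+1 when the i-th and j-th characters match, else max(dp[i-1][j], dp[i][j-1]).
    ·  H  F  F  H  A  A  E  E  R
 ·  0  0  0  0  0  0  0  0  0  0
 H  0  1  1  1  1  1  1  1  1  1
 F  0  1  2  2  2  2  2  2  2  2
 H  0  1  2  2  3  3  3  3  3  3
 A  0  1  2  2  3  4  4  4  4  4
 A  0  1  2  2  3  4  5  5  5  5
 A  0  1  2  2  3  4  5  5  5  5
 E  0  1  2  2  3  4  5  6  6  6
 E  0  1  2  2  3  4  5  6  7  7
 H  0  1  2  2  3  4  5  6  7  7
 E  0  1  2  2  3  4  5  6  7  7
 R  0  1  2  2  3  4  5  6  7  8
dp[11][9] = 8. One LCS (by backtracking along matches): HFHAAEER.

8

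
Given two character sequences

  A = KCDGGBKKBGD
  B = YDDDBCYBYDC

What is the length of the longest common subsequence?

Let dp[i][j] be the LCS length of the first i characters of A and the first j characters of B. dp[i][j] = dp[i-1][j-1]+1 when the i-th and j-th characters match, else max(dp[i-1][j], dp[i][j-1]).
    ·  Y  D  D  D  B  C  Y  B  Y  D  C
 ·  0  0  0  0  0  0  0  0  0  0  0  0
 K  0  0  0  0  0  0  0  0  0  0  0  0
 C  0  0  0  0  0  0  1  1  1  1  1  1
 D  0  0  1  1  1  1  1  1  1  1  2  2
 G  0  0  1  1  1  1  1  1  1  1  2  2
 G  0  0  1  1  1  1  1  1  1  1  2  2
 B  0  0  1  1  1  2  2  2  2  2  2  2
 K  0  0  1  1  1  2  2  2  2  2  2  2
 K  0  0  1  1  1  2  2  2  2  2  2  2
 B  0  0  1  1  1  2  2  2  3  3  3  3
 G  0  0  1  1  1  2  2  2  3  3  3  3
 D  0  0  1  2  2  2  2  2  3  3  4  4
dp[11][11] = 4. One LCS (by backtracking along matches): DBBD.

4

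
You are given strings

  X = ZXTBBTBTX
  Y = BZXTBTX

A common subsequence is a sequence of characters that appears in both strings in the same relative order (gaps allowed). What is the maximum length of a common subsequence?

6

Let dp[i][j] be the LCS length of the first i characters of X and the first j characters of Y. dp[i][j] = dp[i-1][j-1]+1 when the i-th and j-th characters match, else max(dp[i-1][j], dp[i][j-1]).
    ·  B  Z  X  T  B  T  X
 ·  0  0  0  0  0  0  0  0
 Z  0  0  1  1  1  1  1  1
 X  0  0  1  2  2  2  2  2
 T  0  0  1  2  3  3  3  3
 B  0  1  1  2  3  4  4  4
 B  0  1  1  2  3  4  4  4
 T  0  1  1  2  3  4  5  5
 B  0  1  1  2  3  4  5  5
 T  0  1  1  2  3  4  5  5
 X  0  1  1  2  3  4  5  6
dp[9][7] = 6. One LCS (by backtracking along matches): ZXTBTX.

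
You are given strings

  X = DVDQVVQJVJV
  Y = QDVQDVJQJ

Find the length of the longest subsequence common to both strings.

6

One common subsequence of length 6: D (X #1, Y #2), then V (X #2, Y #3), then D (X #3, Y #5), then V (X #5, Y #6), then Q (X #7, Y #8), then J (X #10, Y #9). The LCS DP gives dp[11][9] = 6, so this is optimal.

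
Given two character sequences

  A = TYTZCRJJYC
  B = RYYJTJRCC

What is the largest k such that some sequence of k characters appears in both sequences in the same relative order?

4

One common subsequence of length 4: Y at A[2]=B[3], then T at A[3]=B[5], then C at A[5]=B[8], then C at A[10]=B[9]. dp[10][9] = 4 confirms this is the maximum.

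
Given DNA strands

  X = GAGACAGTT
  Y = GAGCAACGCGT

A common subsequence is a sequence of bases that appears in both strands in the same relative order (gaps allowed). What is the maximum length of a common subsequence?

Let dp[i][j] be the LCS length of the first i bases of X and the first j bases of Y. dp[i][j] = dp[i-1][j-1]+1 when the i-th and j-th bases match, else max(dp[i-1][j], dp[i][j-1]).
    ·  G  A  G  C  A  A  C  G  C  G  T
 ·  0  0  0  0  0  0  0  0  0  0  0  0
 G  0  1  1  1  1  1  1  1  1  1  1  1
 A  0  1  2  2  2  2  2  2  2  2  2  2
 G  0  1  2  3  3  3  3  3  3  3  3  3
 A  0  1  2  3  3  4  4  4  4  4  4  4
 C  0  1  2  3  4  4  4  5  5  5  5  5
 A  0  1  2  3  4  5  5  5  5  5  5  5
 G  0  1  2  3  4  5  5  5  6  6  6  6
 T  0  1  2  3  4  5  5  5  6  6  6  7
 T  0  1  2  3  4  5  5  5  6  6  6  7
dp[9][11] = 7. One LCS (by backtracking along matches): GAGACGT.

7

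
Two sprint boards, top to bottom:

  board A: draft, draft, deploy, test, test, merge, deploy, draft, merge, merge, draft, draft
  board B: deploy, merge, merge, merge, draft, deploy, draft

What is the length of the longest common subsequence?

Match deploy (board A #3, board B #1), then merge (board A #6, board B #2), then merge (board A #9, board B #3), then merge (board A #10, board B #4), then draft (board A #11, board B #5), then draft (board A #12, board B #7) — 6 tasks in the same relative order in both, and the DP table's final entry dp[12][7] is also 6, so no common subsequence is longer.

6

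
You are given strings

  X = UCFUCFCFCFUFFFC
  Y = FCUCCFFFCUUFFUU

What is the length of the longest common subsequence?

9

Pick U at X[1]=Y[3] → C at X[2]=Y[5] → F at X[3]=Y[6] → F at X[6]=Y[7] → F at X[8]=Y[8] → C at X[9]=Y[9] → U at X[11]=Y[11] → F at X[12]=Y[12] → F at X[13]=Y[13]; all 9 characters appear in both, in order. dp[15][15] = 9 confirms this is the maximum.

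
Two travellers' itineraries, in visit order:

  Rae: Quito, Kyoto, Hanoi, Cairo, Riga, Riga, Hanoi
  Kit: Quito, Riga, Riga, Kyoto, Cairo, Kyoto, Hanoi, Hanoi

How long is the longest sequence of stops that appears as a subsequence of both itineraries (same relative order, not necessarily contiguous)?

Pick Quito (Rae #1, Kit #1), Kyoto (Rae #2, Kit #6), Hanoi (Rae #3, Kit #7), Hanoi (Rae #7, Kit #8); all 4 stops appear in both, in order. The LCS DP gives dp[7][8] = 4, so this is optimal.

4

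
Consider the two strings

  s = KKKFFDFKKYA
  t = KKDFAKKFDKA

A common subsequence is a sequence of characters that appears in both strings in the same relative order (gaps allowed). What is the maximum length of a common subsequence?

Taking K (s #1, t #2); then K (s #2, t #6); then K (s #3, t #7); then F (s #5, t #8); then D (s #6, t #9); then K (s #9, t #10); then A (s #11, t #11) gives a common subsequence of length 7, and the DP table's final entry dp[11][11] is also 7, so no common subsequence is longer.

7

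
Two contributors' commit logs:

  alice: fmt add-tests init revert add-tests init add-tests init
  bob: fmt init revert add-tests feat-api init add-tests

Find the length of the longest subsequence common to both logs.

6

Taking fmt (alice #1, bob #1); then init (alice #3, bob #2); then revert (alice #4, bob #3); then add-tests (alice #5, bob #4); then init (alice #6, bob #6); then add-tests (alice #7, bob #7) gives a common subsequence of length 6. The LCS DP gives dp[8][7] = 6, so this is optimal.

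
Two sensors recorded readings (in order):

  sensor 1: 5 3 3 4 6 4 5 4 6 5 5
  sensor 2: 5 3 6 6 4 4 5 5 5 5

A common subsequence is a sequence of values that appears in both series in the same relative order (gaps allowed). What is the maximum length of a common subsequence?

7

Let dp[i][j] be the LCS length of the first i values of sensor 1 and the first j values of sensor 2. dp[i][j] = dp[i-1][j-1]+1 when the i-th and j-th values match, else max(dp[i-1][j], dp[i][j-1]).
    ·  5  3  6  6  4  4  5  5  5  5
 ·  0  0  0  0  0  0  0  0  0  0  0
 5  0  1  1  1  1  1  1  1  1  1  1
 3  0  1  2  2  2  2  2  2  2  2  2
 3  0  1  2  2  2  2  2  2  2  2  2
 4  0  1  2  2  2  3  3  3  3  3  3
 6  0  1  2  3  3  3  3  3  3  3  3
 4  0  1  2  3  3  4  4  4  4  4  4
 5  0  1  2  3  3  4  4  5  5  5  5
 4  0  1  2  3  3  4  5  5  5  5  5
 6  0  1  2  3  4  4  5  5  5  5  5
 5  0  1  2  3  4  4  5  6  6  6  6
 5  0  1  2  3  4  4  5  6  7  7  7
dp[11][10] = 7. One LCS (by backtracking along matches): 5, 3, 4, 4, 5, 5, 5.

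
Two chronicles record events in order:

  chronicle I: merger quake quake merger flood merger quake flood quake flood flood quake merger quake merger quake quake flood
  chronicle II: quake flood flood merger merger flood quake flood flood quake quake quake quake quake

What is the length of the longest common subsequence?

11

Pick quake (chronicle I #2, chronicle II #1); then merger (chronicle I #4, chronicle II #4); then merger (chronicle I #6, chronicle II #5); then flood (chronicle I #8, chronicle II #6); then quake (chronicle I #9, chronicle II #7); then flood (chronicle I #10, chronicle II #8); then flood (chronicle I #11, chronicle II #9); then quake (chronicle I #12, chronicle II #11); then quake (chronicle I #14, chronicle II #12); then quake (chronicle I #16, chronicle II #13); then quake (chronicle I #17, chronicle II #14); all 11 events appear in both, in order. The LCS DP gives dp[18][14] = 11, so this is optimal.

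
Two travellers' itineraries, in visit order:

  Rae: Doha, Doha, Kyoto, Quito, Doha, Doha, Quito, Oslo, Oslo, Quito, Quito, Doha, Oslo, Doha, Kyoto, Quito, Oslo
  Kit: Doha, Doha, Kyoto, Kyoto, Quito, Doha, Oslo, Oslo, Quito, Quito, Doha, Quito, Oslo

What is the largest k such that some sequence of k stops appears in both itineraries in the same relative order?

Taking Doha [1,1]; then Doha [2,2]; then Kyoto [3,4]; then Quito [4,5]; then Doha [6,6]; then Oslo [8,7]; then Oslo [9,8]; then Quito [10,9]; then Quito [11,10]; then Doha [14,11]; then Quito [16,12]; then Oslo [17,13] gives a common subsequence of length 12. dp[17][13] = 12 confirms this is the maximum.

12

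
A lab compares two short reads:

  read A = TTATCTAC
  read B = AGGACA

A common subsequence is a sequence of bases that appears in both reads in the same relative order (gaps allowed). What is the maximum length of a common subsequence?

Let dp[i][j] be the LCS length of the first i bases of read A and the first j bases of read B. dp[i][j] = dp[i-1][j-1]+1 when the i-th and j-th bases match, else max(dp[i-1][j], dp[i][j-1]).
    ·  A  G  G  A  C  A
 ·  0  0  0  0  0  0  0
 T  0  0  0  0  0  0  0
 T  0  0  0  0  0  0  0
 A  0  1  1  1  1  1  1
 T  0  1  1  1  1  1  1
 C  0  1  1  1  1  2  2
 T  0  1  1  1  1  2  2
 A  0  1  1  1  2  2  3
 C  0  1  1  1  2  3  3
dp[8][6] = 3. One LCS (by backtracking along matches): ACA.

3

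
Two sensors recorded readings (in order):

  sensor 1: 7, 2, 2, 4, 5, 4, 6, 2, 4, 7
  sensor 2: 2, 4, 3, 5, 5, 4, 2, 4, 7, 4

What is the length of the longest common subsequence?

7

Let dp[i][j] be the LCS length of the first i values of sensor 1 and the first j values of sensor 2. dp[i][j] = dp[i-1][j-1]+1 when the i-th and j-th values match, else max(dp[i-1][j], dp[i][j-1]).
    ·  2  4  3  5  5  4  2  4  7  4
 ·  0  0  0  0  0  0  0  0  0  0  0
 7  0  0  0  0  0  0  0  0  0  1  1
 2  0  1  1  1  1  1  1  1  1  1  1
 2  0  1  1  1  1  1  1  2  2  2  2
 4  0  1  2  2  2  2  2  2  3  3  3
 5  0  1  2  2  3  3  3  3  3  3  3
 4  0  1  2  2  3  3  4  4  4  4  4
 6  0  1  2  2  3  3  4  4  4  4  4
 2  0  1  2  2  3  3  4  5  5  5  5
 4  0  1  2  2  3  3  4  5  6  6  6
 7  0  1  2  2  3  3  4  5  6  7  7
dp[10][10] = 7. One LCS (by backtracking along matches): 2, 4, 5, 4, 2, 4, 7.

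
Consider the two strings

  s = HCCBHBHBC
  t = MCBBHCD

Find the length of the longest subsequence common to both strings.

5

Let dp[i][j] be the LCS length of the first i characters of s and the first j characters of t. dp[i][j] = dp[i-1][j-1]+1 when the i-th and j-th characters match, else max(dp[i-1][j], dp[i][j-1]).
    ·  M  C  B  B  H  C  D
 ·  0  0  0  0  0  0  0  0
 H  0  0  0  0  0  1  1  1
 C  0  0  1  1  1  1  2  2
 C  0  0  1  1  1  1  2  2
 B  0  0  1  2  2  2  2  2
 H  0  0  1  2  2  3  3  3
 B  0  0  1  2  3  3  3  3
 H  0  0  1  2  3  4  4  4
 B  0  0  1  2  3  4  4  4
 C  0  0  1  2  3  4  5  5
dp[9][7] = 5. One LCS (by backtracking along matches): CBBHC.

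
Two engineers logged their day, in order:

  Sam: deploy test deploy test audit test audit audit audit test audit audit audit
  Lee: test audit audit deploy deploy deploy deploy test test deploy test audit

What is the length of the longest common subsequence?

6

Taking deploy (Sam #1, Lee #6); then deploy (Sam #3, Lee #7); then test (Sam #4, Lee #8); then test (Sam #6, Lee #9); then test (Sam #10, Lee #11); then audit (Sam #13, Lee #12) gives a common subsequence of length 6. dp[13][12] = 6 confirms this is the maximum.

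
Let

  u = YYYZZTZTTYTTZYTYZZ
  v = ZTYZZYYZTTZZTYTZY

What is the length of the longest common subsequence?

Match Y (u #1, v #3), Y (u #2, v #6), Y (u #3, v #7), Z (u #4, v #8), Z (u #5, v #11), Z (u #7, v #12), T (u #9, v #13), Y (u #10, v #14), T (u #12, v #15), Z (u #13, v #16), Y (u #16, v #17) — 11 characters in the same relative order in both. Since dp[18][17] = 11, nothing longer is possible.

11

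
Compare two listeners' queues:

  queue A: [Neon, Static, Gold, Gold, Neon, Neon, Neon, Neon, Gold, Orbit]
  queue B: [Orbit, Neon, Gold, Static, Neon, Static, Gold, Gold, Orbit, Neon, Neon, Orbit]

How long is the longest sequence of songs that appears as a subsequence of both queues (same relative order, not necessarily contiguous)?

7

Taking Neon at queue A[1]=queue B[5]; then Static at queue A[2]=queue B[6]; then Gold at queue A[3]=queue B[7]; then Gold at queue A[4]=queue B[8]; then Neon at queue A[7]=queue B[10]; then Neon at queue A[8]=queue B[11]; then Orbit at queue A[10]=queue B[12] gives a common subsequence of length 7. The LCS DP gives dp[10][12] = 7, so this is optimal.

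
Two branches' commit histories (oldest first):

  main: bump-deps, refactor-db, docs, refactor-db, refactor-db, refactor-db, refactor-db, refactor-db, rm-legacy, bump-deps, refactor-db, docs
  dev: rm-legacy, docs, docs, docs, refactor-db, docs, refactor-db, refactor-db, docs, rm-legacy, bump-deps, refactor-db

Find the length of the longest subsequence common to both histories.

7

Match refactor-db at main[2]=dev[5]; then docs at main[3]=dev[6]; then refactor-db at main[4]=dev[7]; then refactor-db at main[5]=dev[8]; then rm-legacy at main[9]=dev[10]; then bump-deps at main[10]=dev[11]; then refactor-db at main[11]=dev[12] — 7 commits in the same relative order in both. dp[12][12] = 7 confirms this is the maximum.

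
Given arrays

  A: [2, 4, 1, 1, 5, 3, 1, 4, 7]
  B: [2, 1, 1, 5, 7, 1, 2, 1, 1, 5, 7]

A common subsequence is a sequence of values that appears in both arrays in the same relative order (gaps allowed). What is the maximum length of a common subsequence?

6

One common subsequence of length 6: 2 at A[1]=B[1]; then 1 at A[3]=B[2]; then 1 at A[4]=B[3]; then 5 at A[5]=B[4]; then 1 at A[7]=B[9]; then 7 at A[9]=B[11], and the DP table's final entry dp[9][11] is also 6, so no common subsequence is longer.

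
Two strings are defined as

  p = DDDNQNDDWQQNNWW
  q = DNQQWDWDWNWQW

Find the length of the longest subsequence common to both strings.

Pick D (p #3, q #1); then N (p #4, q #2); then Q (p #5, q #4); then D (p #7, q #6); then D (p #8, q #8); then W (p #9, q #9); then N (p #13, q #10); then W (p #14, q #11); then W (p #15, q #13); all 9 characters appear in both, in order. dp[15][13] = 9 confirms this is the maximum.

9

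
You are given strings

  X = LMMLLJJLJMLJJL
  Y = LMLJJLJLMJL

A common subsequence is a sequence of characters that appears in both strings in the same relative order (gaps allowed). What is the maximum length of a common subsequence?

Match L [1,1], then M [3,2], then L [5,3], then J [6,4], then J [7,5], then L [8,6], then J [9,7], then M [10,9], then J [13,10], then L [14,11] — 10 characters in the same relative order in both. Since dp[14][11] = 10, nothing longer is possible.

10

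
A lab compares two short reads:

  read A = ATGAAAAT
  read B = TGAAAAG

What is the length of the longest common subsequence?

6

Let dp[i][j] be the LCS length of the first i bases of read A and the first j bases of read B. dp[i][j] = dp[i-1][j-1]+1 when the i-th and j-th bases match, else max(dp[i-1][j], dp[i][j-1]).
    ·  T  G  A  A  A  A  G
 ·  0  0  0  0  0  0  0  0
 A  0  0  0  1  1  1  1  1
 T  0  1  1  1  1  1  1  1
 G  0  1  2  2  2  2  2  2
 A  0  1  2  3  3  3  3  3
 A  0  1  2  3  4  4  4  4
 A  0  1  2  3  4  5  5  5
 A  0  1  2  3  4  5  6  6
 T  0  1  2  3  4  5  6  6
dp[8][7] = 6. One LCS (by backtracking along matches): TGAAAA.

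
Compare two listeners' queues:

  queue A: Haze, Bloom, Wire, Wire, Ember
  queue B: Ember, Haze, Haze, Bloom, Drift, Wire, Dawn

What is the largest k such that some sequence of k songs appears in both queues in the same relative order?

Match Haze [1,3], then Bloom [2,4], then Wire [3,6] — 3 songs in the same relative order in both, and the DP table's final entry dp[5][7] is also 3, so no common subsequence is longer.

3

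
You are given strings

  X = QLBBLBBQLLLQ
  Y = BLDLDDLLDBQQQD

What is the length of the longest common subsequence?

6

Pick B [4,1], then L [5,2], then L [9,4], then L [10,7], then L [11,8], then Q [12,13]; all 6 characters appear in both, in order, and the DP table's final entry dp[12][14] is also 6, so no common subsequence is longer.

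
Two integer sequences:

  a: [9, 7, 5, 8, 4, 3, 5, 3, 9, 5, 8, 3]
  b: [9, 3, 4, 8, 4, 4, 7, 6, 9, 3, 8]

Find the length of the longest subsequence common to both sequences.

5

Let dp[i][j] be the LCS length of the first i values of a and the first j values of b. dp[i][j] = dp[i-1][j-1]+1 when the i-th and j-th values match, else max(dp[i-1][j], dp[i][j-1]).
    ·  9  3  4  8  4  4  7  6  9  3  8
 ·  0  0  0  0  0  0  0  0  0  0  0  0
 9  0  1  1  1  1  1  1  1  1  1  1  1
 7  0  1  1  1  1  1  1  2  2  2  2  2
 5  0  1  1  1  1  1  1  2  2  2  2  2
 8  0  1  1  1  2  2  2  2  2  2  2  3
 4  0  1  1  2  2  3  3  3  3  3  3  3
 3  0  1  2  2  2  3  3  3  3  3  4  4
 5  0  1  2  2  2  3  3  3  3  3  4  4
 3  0  1  2  2  2  3  3  3  3  3  4  4
 9  0  1  2  2  2  3  3  3  3  4  4  4
 5  0  1  2  2  2  3  3  3  3  4  4  4
 8  0  1  2  2  3  3  3  3  3  4  4  5
 3  0  1  2  2  3  3  3  3  3  4  5  5
dp[12][11] = 5. One LCS (by backtracking along matches): 9, 8, 4, 3, 8.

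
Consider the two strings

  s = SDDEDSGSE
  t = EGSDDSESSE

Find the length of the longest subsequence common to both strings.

Match S [1,3]; then D [2,4]; then D [3,5]; then E [4,7]; then S [6,8]; then S [8,9]; then E [9,10] — 7 characters in the same relative order in both. The LCS DP gives dp[9][10] = 7, so this is optimal.

7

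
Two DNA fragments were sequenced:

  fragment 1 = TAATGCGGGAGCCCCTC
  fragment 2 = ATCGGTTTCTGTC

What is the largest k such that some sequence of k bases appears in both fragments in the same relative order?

8

Pick A (fragment 1 #3, fragment 2 #1); then T (fragment 1 #4, fragment 2 #2); then C (fragment 1 #6, fragment 2 #3); then G (fragment 1 #7, fragment 2 #4); then G (fragment 1 #8, fragment 2 #5); then G (fragment 1 #11, fragment 2 #11); then T (fragment 1 #16, fragment 2 #12); then C (fragment 1 #17, fragment 2 #13); all 8 bases appear in both, in order. The LCS DP gives dp[17][13] = 8, so this is optimal.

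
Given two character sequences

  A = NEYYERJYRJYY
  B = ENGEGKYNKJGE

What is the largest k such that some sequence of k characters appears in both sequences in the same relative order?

Match N [1,2], then E [2,4], then Y [3,7], then E [5,12] — 4 characters in the same relative order in both, and the DP table's final entry dp[12][12] is also 4, so no common subsequence is longer.

4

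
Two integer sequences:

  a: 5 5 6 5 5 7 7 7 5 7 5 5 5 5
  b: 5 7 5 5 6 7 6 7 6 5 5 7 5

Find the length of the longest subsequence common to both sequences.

8

Pick 5 [1,3], 5 [2,4], 6 [3,5], 7 [6,6], 7 [7,8], 5 [9,11], 7 [10,12], 5 [14,13]; all 8 values appear in both, in order, and the DP table's final entry dp[14][13] is also 8, so no common subsequence is longer.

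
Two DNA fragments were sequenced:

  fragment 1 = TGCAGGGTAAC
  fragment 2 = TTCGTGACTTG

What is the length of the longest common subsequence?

Taking T at fragment 1[1]=fragment 2[2], then C at fragment 1[3]=fragment 2[3], then G at fragment 1[5]=fragment 2[4], then G at fragment 1[7]=fragment 2[6], then A at fragment 1[10]=fragment 2[7], then C at fragment 1[11]=fragment 2[8] gives a common subsequence of length 6. dp[11][11] = 6 confirms this is the maximum.

6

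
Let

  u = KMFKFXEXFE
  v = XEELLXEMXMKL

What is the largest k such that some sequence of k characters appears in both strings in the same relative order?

Taking X at u[6]=v[1] → E at u[7]=v[3] → X at u[8]=v[6] → E at u[10]=v[7] gives a common subsequence of length 4, and the DP table's final entry dp[10][12] is also 4, so no common subsequence is longer.

4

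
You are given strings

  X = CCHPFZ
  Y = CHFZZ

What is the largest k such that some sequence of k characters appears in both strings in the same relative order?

4

One common subsequence of length 4: C at X[2]=Y[1], H at X[3]=Y[2], F at X[5]=Y[3], Z at X[6]=Y[5], and the DP table's final entry dp[6][5] is also 4, so no common subsequence is longer.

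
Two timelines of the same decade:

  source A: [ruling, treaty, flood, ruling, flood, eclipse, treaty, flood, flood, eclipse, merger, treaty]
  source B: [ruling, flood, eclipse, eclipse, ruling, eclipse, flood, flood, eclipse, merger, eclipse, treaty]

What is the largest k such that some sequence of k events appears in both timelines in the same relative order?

Pick ruling at source A[1]=source B[1] → flood at source A[3]=source B[2] → ruling at source A[4]=source B[5] → eclipse at source A[6]=source B[6] → flood at source A[8]=source B[7] → flood at source A[9]=source B[8] → eclipse at source A[10]=source B[9] → merger at source A[11]=source B[10] → treaty at source A[12]=source B[12]; all 9 events appear in both, in order. Since dp[12][12] = 9, nothing longer is possible.

9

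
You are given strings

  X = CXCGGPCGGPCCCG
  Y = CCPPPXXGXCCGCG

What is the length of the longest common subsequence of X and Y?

Pick C at X[1]=Y[1]; then C at X[3]=Y[2]; then P at X[6]=Y[5]; then G at X[8]=Y[8]; then C at X[11]=Y[10]; then C at X[12]=Y[11]; then C at X[13]=Y[13]; then G at X[14]=Y[14]; all 8 characters appear in both, in order. The LCS DP gives dp[14][14] = 8, so this is optimal.

8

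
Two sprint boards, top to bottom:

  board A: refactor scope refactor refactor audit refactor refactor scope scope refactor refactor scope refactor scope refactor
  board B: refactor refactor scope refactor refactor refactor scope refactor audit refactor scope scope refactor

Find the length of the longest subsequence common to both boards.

11

One common subsequence of length 11: refactor [1,2] → scope [2,3] → refactor [4,4] → refactor [6,5] → refactor [7,6] → scope [9,7] → refactor [10,8] → refactor [11,10] → scope [12,11] → scope [14,12] → refactor [15,13]. dp[15][13] = 11 confirms this is the maximum.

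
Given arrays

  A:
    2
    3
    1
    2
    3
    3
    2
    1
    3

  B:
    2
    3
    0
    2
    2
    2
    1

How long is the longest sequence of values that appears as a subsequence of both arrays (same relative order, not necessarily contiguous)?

5

Let dp[i][j] be the LCS length of the first i values of A and the first j values of B. dp[i][j] = dp[i-1][j-1]+1 when the i-th and j-th values match, else max(dp[i-1][j], dp[i][j-1]).
    ·  2  3  0  2  2  2  1
 ·  0  0  0  0  0  0  0  0
 2  0  1  1  1  1  1  1  1
 3  0  1  2  2  2  2  2  2
 1  0  1  2  2  2  2  2  3
 2  0  1  2  2  3  3  3  3
 3  0  1  2  2  3  3  3  3
 3  0  1  2  2  3  3  3  3
 2  0  1  2  2  3  4  4  4
 1  0  1  2  2  3  4  4  5
 3  0  1  2  2  3  4  4  5
dp[9][7] = 5. One LCS (by backtracking along matches): 2, 3, 2, 2, 1.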